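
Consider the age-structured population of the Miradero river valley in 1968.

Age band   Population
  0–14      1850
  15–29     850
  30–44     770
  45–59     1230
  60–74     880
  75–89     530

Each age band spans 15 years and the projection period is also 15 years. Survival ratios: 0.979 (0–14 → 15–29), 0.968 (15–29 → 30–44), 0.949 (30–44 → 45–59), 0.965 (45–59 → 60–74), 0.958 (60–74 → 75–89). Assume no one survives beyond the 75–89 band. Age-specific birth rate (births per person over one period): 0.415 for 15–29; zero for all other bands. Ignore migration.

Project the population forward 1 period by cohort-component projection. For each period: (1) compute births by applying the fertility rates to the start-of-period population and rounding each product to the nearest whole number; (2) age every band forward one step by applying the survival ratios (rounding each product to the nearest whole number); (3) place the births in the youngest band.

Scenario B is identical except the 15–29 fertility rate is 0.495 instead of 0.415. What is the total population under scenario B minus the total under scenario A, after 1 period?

[period 1]
Births: 850 * 0.415 = 353
15–29: 1850 * 0.979 = 1811
30–44: 850 * 0.968 = 823
45–59: 770 * 0.949 = 731
60–74: 1230 * 0.965 = 1187
75–89: 880 * 0.958 = 843
→ [353, 1811, 823, 731, 1187, 843]
Scenario A total after 1 period: 5748
Scenario B projection —
[period 1]
Births: 850 * 0.495 = 421
15–29: 1850 * 0.979 = 1811
30–44: 850 * 0.968 = 823
45–59: 770 * 0.949 = 731
60–74: 1230 * 0.965 = 1187
75–89: 880 * 0.958 = 843
→ [421, 1811, 823, 731, 1187, 843]
Scenario B total after 1 period: 5816
Difference B − A = 5816 − 5748 = 68

68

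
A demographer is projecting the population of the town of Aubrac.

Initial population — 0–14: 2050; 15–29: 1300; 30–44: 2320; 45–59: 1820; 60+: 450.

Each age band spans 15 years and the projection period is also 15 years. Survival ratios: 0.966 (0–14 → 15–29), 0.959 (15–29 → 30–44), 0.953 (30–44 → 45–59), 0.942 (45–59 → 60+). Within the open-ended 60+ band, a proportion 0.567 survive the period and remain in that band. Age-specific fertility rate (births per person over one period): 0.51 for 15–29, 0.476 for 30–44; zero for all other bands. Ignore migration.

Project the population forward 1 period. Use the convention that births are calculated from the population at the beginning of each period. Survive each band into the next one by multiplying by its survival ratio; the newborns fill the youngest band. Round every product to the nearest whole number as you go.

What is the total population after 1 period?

After projecting period 1:
Births: 1300 × 0.51 = 663, 2320 × 0.476 = 1104 → total 1767
15–29: 2050 × 0.966 = 1980
30–44: 1300 × 0.959 = 1247
45–59: 2320 × 0.953 = 2211
60+: 1820 × 0.942 + 450 × 0.567 = 1714 + 255 = 1969
Giving 1767 / 1980 / 1247 / 2211 / 1969.
Total after period 1: 1767 + 1980 + 1247 + 2211 + 1969 = 9174

9174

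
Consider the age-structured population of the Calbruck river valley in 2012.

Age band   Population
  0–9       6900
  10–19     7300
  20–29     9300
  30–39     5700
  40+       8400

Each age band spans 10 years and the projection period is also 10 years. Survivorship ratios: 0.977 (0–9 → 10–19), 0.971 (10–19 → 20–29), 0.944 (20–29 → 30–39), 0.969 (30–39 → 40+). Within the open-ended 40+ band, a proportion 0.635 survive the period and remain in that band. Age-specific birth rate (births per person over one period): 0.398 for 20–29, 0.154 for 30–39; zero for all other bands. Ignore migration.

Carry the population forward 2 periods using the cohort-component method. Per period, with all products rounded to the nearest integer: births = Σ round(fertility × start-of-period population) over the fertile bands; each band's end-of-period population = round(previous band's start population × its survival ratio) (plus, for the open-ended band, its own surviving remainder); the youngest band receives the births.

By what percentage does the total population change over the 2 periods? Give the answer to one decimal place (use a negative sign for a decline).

Call the groups 1 to 5, youngest first.
— Period 1 —
Births: 9300 * 0.398 = 3701, 5700 * 0.154 = 878 → total 4579
Group 2: 6900 * 0.977 = 6741
Group 3: 7300 * 0.971 = 7088
Group 4: 9300 * 0.944 = 8779
Group 5: 5700 * 0.969 + 8400 * 0.635 = 5523 + 5334 = 10857
Population now: 0–9=4579, 10–19=6741, 20–29=7088, 30–39=8779, 40+=10857
— Period 2 —
Births: 7088 * 0.398 = 2821, 8779 * 0.154 = 1352 → total 4173
Group 2: 4579 * 0.977 = 4474
Group 3: 6741 * 0.971 = 6546
Group 4: 7088 * 0.944 = 6691
Group 5: 8779 * 0.969 + 10857 * 0.635 = 8507 + 6894 = 15401
Population now: 0–9=4173, 10–19=4474, 20–29=6546, 30–39=6691, 40+=15401
Total: 37600 → 37285; change = -315; percentage change = -0.8%

-0.8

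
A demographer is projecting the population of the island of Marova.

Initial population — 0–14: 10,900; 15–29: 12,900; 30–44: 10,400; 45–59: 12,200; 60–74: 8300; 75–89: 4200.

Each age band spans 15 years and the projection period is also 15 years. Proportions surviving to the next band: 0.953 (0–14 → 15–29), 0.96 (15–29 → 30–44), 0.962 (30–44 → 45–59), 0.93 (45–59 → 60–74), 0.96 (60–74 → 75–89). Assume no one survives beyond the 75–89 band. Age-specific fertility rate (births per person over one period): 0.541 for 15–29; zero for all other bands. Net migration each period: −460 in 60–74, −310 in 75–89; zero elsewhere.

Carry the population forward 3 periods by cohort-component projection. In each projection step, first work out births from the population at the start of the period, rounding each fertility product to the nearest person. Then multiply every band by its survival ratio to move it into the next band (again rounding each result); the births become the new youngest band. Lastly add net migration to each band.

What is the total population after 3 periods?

[period 1]
Births: 12900 × 0.541 = 6979
15–29: 10900 × 0.953 = 10388
30–44: 12900 × 0.96 = 12384
45–59: 10400 × 0.962 = 10005
60–74: 12200 × 0.93 = 11346
75–89: 8300 × 0.96 = 7968
Net migration: 60–74 − 460 → 10886; 75–89 − 310 → 7658
End of period: [6979, 10388, 12384, 10005, 10886, 7658]
[period 2]
Births: 10388 × 0.541 = 5620
15–29: 6979 × 0.953 = 6651
30–44: 10388 × 0.96 = 9972
45–59: 12384 × 0.962 = 11913
60–74: 10005 × 0.93 = 9305
75–89: 10886 × 0.96 = 10451
Net migration: 60–74 − 460 → 8845; 75–89 − 310 → 10141
End of period: [5620, 6651, 9972, 11913, 8845, 10141]
[period 3]
Births: 6651 × 0.541 = 3598
15–29: 5620 × 0.953 = 5356
30–44: 6651 × 0.96 = 6385
45–59: 9972 × 0.962 = 9593
60–74: 11913 × 0.93 = 11079
75–89: 8845 × 0.96 = 8491
Net migration: 60–74 − 460 → 10619; 75–89 − 310 → 8181
End of period: [3598, 5356, 6385, 9593, 10619, 8181]
Total after period 3: 3598 + 5356 + 6385 + 9593 + 10619 + 8181 = 43732

43732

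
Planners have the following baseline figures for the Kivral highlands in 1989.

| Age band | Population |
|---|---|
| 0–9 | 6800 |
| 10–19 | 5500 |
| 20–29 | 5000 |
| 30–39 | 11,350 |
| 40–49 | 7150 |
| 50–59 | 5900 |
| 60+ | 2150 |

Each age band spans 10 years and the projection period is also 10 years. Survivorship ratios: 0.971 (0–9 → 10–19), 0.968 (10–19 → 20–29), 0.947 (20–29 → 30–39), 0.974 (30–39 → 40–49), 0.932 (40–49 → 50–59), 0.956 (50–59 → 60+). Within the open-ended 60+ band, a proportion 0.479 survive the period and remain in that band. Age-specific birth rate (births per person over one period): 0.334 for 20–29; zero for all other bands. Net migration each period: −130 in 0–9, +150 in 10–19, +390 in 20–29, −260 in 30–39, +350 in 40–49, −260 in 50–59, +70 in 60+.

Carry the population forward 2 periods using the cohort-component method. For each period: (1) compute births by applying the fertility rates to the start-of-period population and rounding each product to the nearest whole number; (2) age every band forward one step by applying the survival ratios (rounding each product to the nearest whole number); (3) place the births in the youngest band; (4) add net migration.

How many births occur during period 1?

After projecting period 1:
Births: 5000 × 0.334 = 1670
10–19: 6800 × 0.971 = 6603
20–29: 5500 × 0.968 = 5324
30–39: 5000 × 0.947 = 4735
40–49: 11350 × 0.974 = 11055
50–59: 7150 × 0.932 = 6664
60+: 5900 × 0.956 + 2150 × 0.479 = 5640 + 1030 = 6670
Net migration: 0–9 − 130 → 1540; 10–19 + 150 → 6753; 20–29 + 390 → 5714; 30–39 − 260 → 4475; 40–49 + 350 → 11405; 50–59 − 260 → 6404; 60+ + 70 → 6740
End of period: [1540, 6753, 5714, 4475, 11405, 6404, 6740]

1670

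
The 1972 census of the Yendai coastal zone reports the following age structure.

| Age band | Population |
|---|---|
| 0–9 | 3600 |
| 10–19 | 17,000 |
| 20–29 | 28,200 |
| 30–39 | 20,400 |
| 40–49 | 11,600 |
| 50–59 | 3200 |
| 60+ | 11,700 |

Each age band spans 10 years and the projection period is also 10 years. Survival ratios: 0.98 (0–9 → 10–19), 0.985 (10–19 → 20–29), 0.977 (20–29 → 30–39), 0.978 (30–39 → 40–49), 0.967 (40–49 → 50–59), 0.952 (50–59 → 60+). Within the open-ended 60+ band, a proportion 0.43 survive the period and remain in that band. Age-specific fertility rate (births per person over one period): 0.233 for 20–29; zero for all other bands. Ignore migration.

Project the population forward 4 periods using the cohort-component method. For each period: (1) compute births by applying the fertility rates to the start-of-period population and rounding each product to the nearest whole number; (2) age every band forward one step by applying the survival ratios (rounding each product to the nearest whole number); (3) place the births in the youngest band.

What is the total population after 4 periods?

66347

[period 1]
Births: 28200 × 0.233 = 6571
10–19: 3600 × 0.98 = 3528
20–29: 17000 × 0.985 = 16745
30–39: 28200 × 0.977 = 27551
40–49: 20400 × 0.978 = 19951
50–59: 11600 × 0.967 = 11217
60+: 3200 × 0.952 + 11700 × 0.43 = 3046 + 5031 = 8077
End of period: [6571, 3528, 16745, 27551, 19951, 11217, 8077]
[period 2]
Births: 16745 × 0.233 = 3902
10–19: 6571 × 0.98 = 6440
20–29: 3528 × 0.985 = 3475
30–39: 16745 × 0.977 = 16360
40–49: 27551 × 0.978 = 26945
50–59: 19951 × 0.967 = 19293
60+: 11217 × 0.952 + 8077 × 0.43 = 10679 + 3473 = 14152
End of period: [3902, 6440, 3475, 16360, 26945, 19293, 14152]
[period 3]
Births: 3475 × 0.233 = 810
10–19: 3902 × 0.98 = 3824
20–29: 6440 × 0.985 = 6343
30–39: 3475 × 0.977 = 3395
40–49: 16360 × 0.978 = 16000
50–59: 26945 × 0.967 = 26056
60+: 19293 × 0.952 + 14152 × 0.43 = 18367 + 6085 = 24452
End of period: [810, 3824, 6343, 3395, 16000, 26056, 24452]
[period 4]
Births: 6343 × 0.233 = 1478
10–19: 810 × 0.98 = 794
20–29: 3824 × 0.985 = 3767
30–39: 6343 × 0.977 = 6197
40–49: 3395 × 0.978 = 3320
50–59: 16000 × 0.967 = 15472
60+: 26056 × 0.952 + 24452 × 0.43 = 24805 + 10514 = 35319
End of period: [1478, 794, 3767, 6197, 3320, 15472, 35319]
Total after period 4: 1478 + 794 + 3767 + 6197 + 3320 + 15472 + 35319 = 66347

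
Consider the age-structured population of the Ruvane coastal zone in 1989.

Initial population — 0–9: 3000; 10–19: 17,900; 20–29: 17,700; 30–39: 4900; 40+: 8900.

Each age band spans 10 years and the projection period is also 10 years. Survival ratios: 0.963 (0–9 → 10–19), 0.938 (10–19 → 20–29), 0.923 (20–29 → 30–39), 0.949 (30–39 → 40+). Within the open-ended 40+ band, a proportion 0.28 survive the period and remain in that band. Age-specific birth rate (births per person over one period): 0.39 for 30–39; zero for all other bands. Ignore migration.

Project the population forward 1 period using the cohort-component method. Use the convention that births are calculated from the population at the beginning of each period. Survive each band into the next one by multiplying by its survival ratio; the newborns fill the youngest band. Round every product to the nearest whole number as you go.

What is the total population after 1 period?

45069

After projecting period 1:
Births: 4900 × 0.39 = 1911
10–19: 3000 × 0.963 = 2889
20–29: 17900 × 0.938 = 16790
30–39: 17700 × 0.923 = 16337
40+: 4900 × 0.949 + 8900 × 0.28 = 4650 + 2492 = 7142
Population now: 0–9=1911, 10–19=2889, 20–29=16790, 30–39=16337, 40+=7142
Total after period 1: 1911 + 2889 + 16790 + 16337 + 7142 = 45069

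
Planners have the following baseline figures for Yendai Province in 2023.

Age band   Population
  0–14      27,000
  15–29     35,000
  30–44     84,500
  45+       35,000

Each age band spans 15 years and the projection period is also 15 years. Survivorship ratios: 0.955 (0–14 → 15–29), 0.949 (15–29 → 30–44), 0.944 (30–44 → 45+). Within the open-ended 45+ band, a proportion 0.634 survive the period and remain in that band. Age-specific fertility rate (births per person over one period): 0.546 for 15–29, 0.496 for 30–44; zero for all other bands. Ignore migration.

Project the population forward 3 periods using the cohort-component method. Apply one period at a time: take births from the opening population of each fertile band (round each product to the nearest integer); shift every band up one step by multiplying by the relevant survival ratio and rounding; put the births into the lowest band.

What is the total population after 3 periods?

Call the groups 1 to 4, youngest first.
[period 1]
Births: 35000 * 0.546 = 19110 ; 84500 * 0.496 = 41912 → total 61022
Group 2: 27000 * 0.955 = 25785
Group 3: 35000 * 0.949 = 33215
Group 4: 84500 * 0.944 + 35000 * 0.634 = 79768 + 22190 = 101958
End of period: [61022, 25785, 33215, 101958]
[period 2]
Births: 25785 * 0.546 = 14079 ; 33215 * 0.496 = 16475 → total 30554
Group 2: 61022 * 0.955 = 58276
Group 3: 25785 * 0.949 = 24470
Group 4: 33215 * 0.944 + 101958 * 0.634 = 31355 + 64641 = 95996
End of period: [30554, 58276, 24470, 95996]
[period 3]
Births: 58276 * 0.546 = 31819 ; 24470 * 0.496 = 12137 → total 43956
Group 2: 30554 * 0.955 = 29179
Group 3: 58276 * 0.949 = 55304
Group 4: 24470 * 0.944 + 95996 * 0.634 = 23100 + 60861 = 83961
End of period: [43956, 29179, 55304, 83961]
Total after period 3: 43956 + 29179 + 55304 + 83961 = 212400

212400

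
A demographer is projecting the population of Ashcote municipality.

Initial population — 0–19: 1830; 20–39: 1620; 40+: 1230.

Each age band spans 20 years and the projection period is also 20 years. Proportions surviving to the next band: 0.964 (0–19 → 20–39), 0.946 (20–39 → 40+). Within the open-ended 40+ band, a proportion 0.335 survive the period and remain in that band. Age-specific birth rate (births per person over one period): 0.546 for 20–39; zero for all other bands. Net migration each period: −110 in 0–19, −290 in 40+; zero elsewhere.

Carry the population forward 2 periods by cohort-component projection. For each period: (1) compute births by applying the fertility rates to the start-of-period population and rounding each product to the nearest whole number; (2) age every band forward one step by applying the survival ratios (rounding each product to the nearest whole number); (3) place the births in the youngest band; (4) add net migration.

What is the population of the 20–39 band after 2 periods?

Numbering the bands 1..3 from youngest to oldest:
After projecting period 1:
Births: 1620 × 0.546 = 885
Band 2: 1830 × 0.964 = 1764
Band 3: 1620 × 0.946 + 1230 × 0.335 = 1533 + 412 = 1945
Net migration: Band 1 − 110 → 775; Band 3 − 290 → 1655
→ [775, 1764, 1655]
After projecting period 2:
Births: 1764 × 0.546 = 963
Band 2: 775 × 0.964 = 747
Band 3: 1764 × 0.946 + 1655 × 0.335 = 1669 + 554 = 2223
Net migration: Band 1 − 110 → 853; Band 3 − 290 → 1933
→ [853, 747, 1933]

747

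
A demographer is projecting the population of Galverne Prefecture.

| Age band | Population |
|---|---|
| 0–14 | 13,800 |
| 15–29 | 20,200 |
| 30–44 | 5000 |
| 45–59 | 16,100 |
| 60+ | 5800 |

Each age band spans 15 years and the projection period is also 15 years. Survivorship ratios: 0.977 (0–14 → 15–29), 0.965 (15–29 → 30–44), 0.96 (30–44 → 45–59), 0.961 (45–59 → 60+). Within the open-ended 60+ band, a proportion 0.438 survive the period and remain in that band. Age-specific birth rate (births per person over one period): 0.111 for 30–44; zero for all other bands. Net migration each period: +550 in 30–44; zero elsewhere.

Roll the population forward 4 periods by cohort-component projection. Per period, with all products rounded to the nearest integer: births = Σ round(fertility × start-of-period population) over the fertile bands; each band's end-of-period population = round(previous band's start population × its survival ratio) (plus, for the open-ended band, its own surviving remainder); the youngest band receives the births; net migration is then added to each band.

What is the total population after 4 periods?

[period 1]
Births: 5000 × 0.111 = 555
15–29: 13800 × 0.977 = 13483
30–44: 20200 × 0.965 = 19493
45–59: 5000 × 0.96 = 4800
60+: 16100 × 0.961 + 5800 × 0.438 = 15472 + 2540 = 18012
Net migration: 30–44 + 550 → 20043
Population now: 0–14=555, 15–29=13483, 30–44=20043, 45–59=4800, 60+=18012
[period 2]
Births: 20043 × 0.111 = 2225
15–29: 555 × 0.977 = 542
30–44: 13483 × 0.965 = 13011
45–59: 20043 × 0.96 = 19241
60+: 4800 × 0.961 + 18012 × 0.438 = 4613 + 7889 = 12502
Net migration: 30–44 + 550 → 13561
Population now: 0–14=2225, 15–29=542, 30–44=13561, 45–59=19241, 60+=12502
[period 3]
Births: 13561 × 0.111 = 1505
15–29: 2225 × 0.977 = 2174
30–44: 542 × 0.965 = 523
45–59: 13561 × 0.96 = 13019
60+: 19241 × 0.961 + 12502 × 0.438 = 18491 + 5476 = 23967
Net migration: 30–44 + 550 → 1073
Population now: 0–14=1505, 15–29=2174, 30–44=1073, 45–59=13019, 60+=23967
[period 4]
Births: 1073 × 0.111 = 119
15–29: 1505 × 0.977 = 1470
30–44: 2174 × 0.965 = 2098
45–59: 1073 × 0.96 = 1030
60+: 13019 × 0.961 + 23967 × 0.438 = 12511 + 10498 = 23009
Net migration: 30–44 + 550 → 2648
Population now: 0–14=119, 15–29=1470, 30–44=2648, 45–59=1030, 60+=23009
Total after period 4: 119 + 1470 + 2648 + 1030 + 23009 = 28276

28276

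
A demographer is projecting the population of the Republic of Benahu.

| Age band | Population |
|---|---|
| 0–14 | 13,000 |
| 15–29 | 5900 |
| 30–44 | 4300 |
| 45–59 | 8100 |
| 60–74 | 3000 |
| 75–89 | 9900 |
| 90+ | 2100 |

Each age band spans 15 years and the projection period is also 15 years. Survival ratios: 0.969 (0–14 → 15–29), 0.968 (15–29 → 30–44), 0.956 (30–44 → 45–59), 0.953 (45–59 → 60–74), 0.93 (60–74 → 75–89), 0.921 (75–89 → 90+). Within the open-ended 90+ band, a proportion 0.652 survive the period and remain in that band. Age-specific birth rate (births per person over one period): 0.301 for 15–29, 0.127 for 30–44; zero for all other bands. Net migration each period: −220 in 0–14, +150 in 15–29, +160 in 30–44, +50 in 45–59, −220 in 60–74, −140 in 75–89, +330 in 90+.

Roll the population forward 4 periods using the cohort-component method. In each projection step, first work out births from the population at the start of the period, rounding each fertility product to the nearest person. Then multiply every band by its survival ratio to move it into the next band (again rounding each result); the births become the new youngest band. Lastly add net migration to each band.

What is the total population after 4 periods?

After projecting period 1:
Births: 5900 × 0.301 = 1776, 4300 × 0.127 = 546 → 2322
15–29: 13000 × 0.969 = 12597
30–44: 5900 × 0.968 = 5711
45–59: 4300 × 0.956 = 4111
60–74: 8100 × 0.953 = 7719
75–89: 3000 × 0.93 = 2790
90+: 9900 × 0.921 + 2100 × 0.652 = 9118 + 1369 = 10487
Net migration: 0–14 − 220 → 2102; 15–29 + 150 → 12747; 30–44 + 160 → 5871; 45–59 + 50 → 4161; 60–74 − 220 → 7499; 75–89 − 140 → 2650; 90+ + 330 → 10817
End of period: [2102, 12747, 5871, 4161, 7499, 2650, 10817]
After projecting period 2:
Births: 12747 × 0.301 = 3837, 5871 × 0.127 = 746 → 4583
15–29: 2102 × 0.969 = 2037
30–44: 12747 × 0.968 = 12339
45–59: 5871 × 0.956 = 5613
60–74: 4161 × 0.953 = 3965
75–89: 7499 × 0.93 = 6974
90+: 2650 × 0.921 + 10817 × 0.652 = 2441 + 7053 = 9494
Net migration: 0–14 − 220 → 4363; 15–29 + 150 → 2187; 30–44 + 160 → 12499; 45–59 + 50 → 5663; 60–74 − 220 → 3745; 75–89 − 140 → 6834; 90+ + 330 → 9824
End of period: [4363, 2187, 12499, 5663, 3745, 6834, 9824]
After projecting period 3:
Births: 2187 × 0.301 = 658, 12499 × 0.127 = 1587 → 2245
15–29: 4363 × 0.969 = 4228
30–44: 2187 × 0.968 = 2117
45–59: 12499 × 0.956 = 11949
60–74: 5663 × 0.953 = 5397
75–89: 3745 × 0.93 = 3483
90+: 6834 × 0.921 + 9824 × 0.652 = 6294 + 6405 = 12699
Net migration: 0–14 − 220 → 2025; 15–29 + 150 → 4378; 30–44 + 160 → 2277; 45–59 + 50 → 11999; 60–74 − 220 → 5177; 75–89 − 140 → 3343; 90+ + 330 → 13029
End of period: [2025, 4378, 2277, 11999, 5177, 3343, 13029]
After projecting period 4:
Births: 4378 × 0.301 = 1318, 2277 × 0.127 = 289 → 1607
15–29: 2025 × 0.969 = 1962
30–44: 4378 × 0.968 = 4238
45–59: 2277 × 0.956 = 2177
60–74: 11999 × 0.953 = 11435
75–89: 5177 × 0.93 = 4815
90+: 3343 × 0.921 + 13029 × 0.652 = 3079 + 8495 = 11574
Net migration: 0–14 − 220 → 1387; 15–29 + 150 → 2112; 30–44 + 160 → 4398; 45–59 + 50 → 2227; 60–74 − 220 → 11215; 75–89 − 140 → 4675; 90+ + 330 → 11904
End of period: [1387, 2112, 4398, 2227, 11215, 4675, 11904]
Total after period 4: 1387 + 2112 + 4398 + 2227 + 11215 + 4675 + 11904 = 37918

37918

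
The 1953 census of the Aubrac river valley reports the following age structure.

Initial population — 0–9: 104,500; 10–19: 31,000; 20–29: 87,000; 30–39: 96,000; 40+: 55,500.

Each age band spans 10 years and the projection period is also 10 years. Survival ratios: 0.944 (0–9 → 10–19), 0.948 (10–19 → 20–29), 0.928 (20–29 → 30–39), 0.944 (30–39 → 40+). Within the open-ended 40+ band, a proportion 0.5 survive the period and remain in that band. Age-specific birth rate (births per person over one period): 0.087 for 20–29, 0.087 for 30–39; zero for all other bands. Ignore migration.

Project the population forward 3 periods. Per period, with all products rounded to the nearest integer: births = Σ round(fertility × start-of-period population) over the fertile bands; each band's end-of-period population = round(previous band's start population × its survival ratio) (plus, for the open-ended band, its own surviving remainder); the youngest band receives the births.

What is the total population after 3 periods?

Period 1:
Births: 87000 × 0.087 = 7569  |  96000 × 0.087 = 8352 → 15921
10–19: 104500 × 0.944 = 98648
20–29: 31000 × 0.948 = 29388
30–39: 87000 × 0.928 = 80736
40+: 96000 × 0.944 + 55500 × 0.5 = 90624 + 27750 = 118374
→ [15921, 98648, 29388, 80736, 118374]
Period 2:
Births: 29388 × 0.087 = 2557  |  80736 × 0.087 = 7024 → 9581
10–19: 15921 × 0.944 = 15029
20–29: 98648 × 0.948 = 93518
30–39: 29388 × 0.928 = 27272
40+: 80736 × 0.944 + 118374 × 0.5 = 76215 + 59187 = 135402
→ [9581, 15029, 93518, 27272, 135402]
Period 3:
Births: 93518 × 0.087 = 8136  |  27272 × 0.087 = 2373 → 10509
10–19: 9581 × 0.944 = 9044
20–29: 15029 × 0.948 = 14247
30–39: 93518 × 0.928 = 86785
40+: 27272 × 0.944 + 135402 × 0.5 = 25745 + 67701 = 93446
→ [10509, 9044, 14247, 86785, 93446]
Total after period 3: 10509 + 9044 + 14247 + 86785 + 93446 = 214031

214031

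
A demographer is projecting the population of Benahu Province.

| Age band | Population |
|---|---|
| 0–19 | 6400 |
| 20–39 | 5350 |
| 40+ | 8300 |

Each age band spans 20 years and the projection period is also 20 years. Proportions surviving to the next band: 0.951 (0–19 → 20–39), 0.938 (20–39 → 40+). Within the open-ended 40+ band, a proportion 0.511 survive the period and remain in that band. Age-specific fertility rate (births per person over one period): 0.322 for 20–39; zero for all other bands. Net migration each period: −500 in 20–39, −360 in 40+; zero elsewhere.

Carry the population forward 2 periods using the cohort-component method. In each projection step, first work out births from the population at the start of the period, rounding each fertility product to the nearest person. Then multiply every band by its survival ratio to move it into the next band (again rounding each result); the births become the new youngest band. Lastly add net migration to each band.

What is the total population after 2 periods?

12365

[period 1]
Births: 5350 × 0.322 = 1723
20–39: 6400 × 0.951 = 6086
40+: 5350 × 0.938 + 8300 × 0.511 = 5018 + 4241 = 9259
Net migration: 20–39 − 500 → 5586; 40+ − 360 → 8899
Population now: 0–19=1723, 20–39=5586, 40+=8899
[period 2]
Births: 5586 × 0.322 = 1799
20–39: 1723 × 0.951 = 1639
40+: 5586 × 0.938 + 8899 × 0.511 = 5240 + 4547 = 9787
Net migration: 20–39 − 500 → 1139; 40+ − 360 → 9427
Population now: 0–19=1799, 20–39=1139, 40+=9427
Total after period 2: 1799 + 1139 + 9427 = 12365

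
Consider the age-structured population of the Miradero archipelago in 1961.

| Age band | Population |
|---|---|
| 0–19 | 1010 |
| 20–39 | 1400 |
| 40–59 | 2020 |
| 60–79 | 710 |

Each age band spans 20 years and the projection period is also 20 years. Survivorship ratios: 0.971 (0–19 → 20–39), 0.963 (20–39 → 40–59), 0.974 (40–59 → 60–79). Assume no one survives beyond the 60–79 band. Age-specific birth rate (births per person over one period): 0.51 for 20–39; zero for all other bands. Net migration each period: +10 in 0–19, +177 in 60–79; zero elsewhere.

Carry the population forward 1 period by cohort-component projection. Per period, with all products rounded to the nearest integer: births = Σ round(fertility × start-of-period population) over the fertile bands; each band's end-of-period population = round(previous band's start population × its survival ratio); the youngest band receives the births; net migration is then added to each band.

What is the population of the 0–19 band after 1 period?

Call the groups 1 to 4, youngest first.
After projecting period 1:
Births: 1400 × 0.51 = 714
Group 2: 1010 × 0.971 = 981
Group 3: 1400 × 0.963 = 1348
Group 4: 2020 × 0.974 = 1967
Net migration: Group 1 + 10 → 724; Group 4 + 177 → 2144
Population now: 0–19=724, 20–39=981, 40–59=1348, 60–79=2144

724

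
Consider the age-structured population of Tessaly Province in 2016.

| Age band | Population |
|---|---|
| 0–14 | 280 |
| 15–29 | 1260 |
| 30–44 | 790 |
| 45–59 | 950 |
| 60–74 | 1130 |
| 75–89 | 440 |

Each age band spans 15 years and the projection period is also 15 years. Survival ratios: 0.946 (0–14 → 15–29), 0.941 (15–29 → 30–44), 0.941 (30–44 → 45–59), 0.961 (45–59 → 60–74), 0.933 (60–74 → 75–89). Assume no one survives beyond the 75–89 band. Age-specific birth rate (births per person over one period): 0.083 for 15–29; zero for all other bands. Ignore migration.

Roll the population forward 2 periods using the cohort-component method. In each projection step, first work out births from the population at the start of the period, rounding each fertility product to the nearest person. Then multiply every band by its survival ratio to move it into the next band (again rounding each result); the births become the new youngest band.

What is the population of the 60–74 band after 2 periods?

After projecting period 1:
Births: 1260 * 0.083 = 105
15–29: 280 * 0.946 = 265
30–44: 1260 * 0.941 = 1186
45–59: 790 * 0.941 = 743
60–74: 950 * 0.961 = 913
75–89: 1130 * 0.933 = 1054
Population now: 0–14=105, 15–29=265, 30–44=1186, 45–59=743, 60–74=913, 75–89=1054
After projecting period 2:
Births: 265 * 0.083 = 22
15–29: 105 * 0.946 = 99
30–44: 265 * 0.941 = 249
45–59: 1186 * 0.941 = 1116
60–74: 743 * 0.961 = 714
75–89: 913 * 0.933 = 852
Population now: 0–14=22, 15–29=99, 30–44=249, 45–59=1116, 60–74=714, 75–89=852

714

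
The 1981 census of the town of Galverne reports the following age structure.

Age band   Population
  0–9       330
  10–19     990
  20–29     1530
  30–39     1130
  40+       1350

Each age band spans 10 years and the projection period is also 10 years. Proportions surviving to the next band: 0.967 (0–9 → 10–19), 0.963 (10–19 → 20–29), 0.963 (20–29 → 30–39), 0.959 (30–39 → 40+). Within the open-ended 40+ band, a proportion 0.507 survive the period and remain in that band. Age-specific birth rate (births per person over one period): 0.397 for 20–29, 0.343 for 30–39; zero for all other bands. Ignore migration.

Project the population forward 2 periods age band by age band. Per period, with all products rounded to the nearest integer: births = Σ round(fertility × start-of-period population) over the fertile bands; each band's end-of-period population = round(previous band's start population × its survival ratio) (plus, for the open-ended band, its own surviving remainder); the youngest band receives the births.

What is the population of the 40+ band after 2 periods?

After projecting period 1:
Births: 1530 * 0.397 = 607, 1130 * 0.343 = 388 ⇒ total 995
10–19: 330 * 0.967 = 319
20–29: 990 * 0.963 = 953
30–39: 1530 * 0.963 = 1473
40+: 1130 * 0.959 + 1350 * 0.507 = 1084 + 684 = 1768
Giving 995 / 319 / 953 / 1473 / 1768.
After projecting period 2:
Births: 953 * 0.397 = 378, 1473 * 0.343 = 505 ⇒ total 883
10–19: 995 * 0.967 = 962
20–29: 319 * 0.963 = 307
30–39: 953 * 0.963 = 918
40+: 1473 * 0.959 + 1768 * 0.507 = 1413 + 896 = 2309
Giving 883 / 962 / 307 / 918 / 2309.

2309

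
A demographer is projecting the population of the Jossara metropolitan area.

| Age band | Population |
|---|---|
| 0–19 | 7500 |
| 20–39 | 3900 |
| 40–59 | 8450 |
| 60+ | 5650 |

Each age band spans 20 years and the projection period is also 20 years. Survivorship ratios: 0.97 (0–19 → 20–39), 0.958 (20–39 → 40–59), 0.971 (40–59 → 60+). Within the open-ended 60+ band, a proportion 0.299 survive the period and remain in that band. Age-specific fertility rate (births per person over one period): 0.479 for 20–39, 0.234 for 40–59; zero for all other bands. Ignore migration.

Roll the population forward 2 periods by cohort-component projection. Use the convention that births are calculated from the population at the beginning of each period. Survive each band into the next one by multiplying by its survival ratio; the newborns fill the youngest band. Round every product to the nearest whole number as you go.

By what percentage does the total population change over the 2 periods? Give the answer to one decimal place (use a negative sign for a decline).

-15.1

(Bands numbered youngest = 1 to oldest = 4.)
— Period 1 —
Births: 3900 × 0.479 = 1868 ; 8450 × 0.234 = 1977 → 3845
Band 2: 7500 × 0.97 = 7275
Band 3: 3900 × 0.958 = 3736
Band 4: 8450 × 0.971 + 5650 × 0.299 = 8205 + 1689 = 9894
End of period: [3845, 7275, 3736, 9894]
— Period 2 —
Births: 7275 × 0.479 = 3485 ; 3736 × 0.234 = 874 → 4359
Band 2: 3845 × 0.97 = 3730
Band 3: 7275 × 0.958 = 6969
Band 4: 3736 × 0.971 + 9894 × 0.299 = 3628 + 2958 = 6586
End of period: [4359, 3730, 6969, 6586]
Total: 25500 → 21644; change = -3856; percentage change = -15.1%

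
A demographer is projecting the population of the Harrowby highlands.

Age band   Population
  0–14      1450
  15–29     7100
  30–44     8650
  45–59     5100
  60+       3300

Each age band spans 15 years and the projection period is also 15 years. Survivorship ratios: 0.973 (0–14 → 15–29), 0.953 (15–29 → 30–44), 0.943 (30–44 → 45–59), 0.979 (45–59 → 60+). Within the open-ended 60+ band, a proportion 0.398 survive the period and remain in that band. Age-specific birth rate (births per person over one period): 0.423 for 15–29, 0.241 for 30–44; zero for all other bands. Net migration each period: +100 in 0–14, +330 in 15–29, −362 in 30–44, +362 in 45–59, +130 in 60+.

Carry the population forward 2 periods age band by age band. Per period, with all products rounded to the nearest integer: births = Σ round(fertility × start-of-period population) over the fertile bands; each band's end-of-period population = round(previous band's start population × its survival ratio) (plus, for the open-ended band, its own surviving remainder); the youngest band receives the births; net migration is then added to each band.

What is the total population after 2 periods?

Period 1.
Births: 7100 * 0.423 = 3003, 8650 * 0.241 = 2085 → 5088
15–29: 1450 * 0.973 = 1411
30–44: 7100 * 0.953 = 6766
45–59: 8650 * 0.943 = 8157
60+: 5100 * 0.979 + 3300 * 0.398 = 4993 + 1313 = 6306
Net migration: 0–14 + 100 → 5188; 15–29 + 330 → 1741; 30–44 − 362 → 6404; 45–59 + 362 → 8519; 60+ + 130 → 6436
Population now: 0–14=5188, 15–29=1741, 30–44=6404, 45–59=8519, 60+=6436
Period 2.
Births: 1741 * 0.423 = 736, 6404 * 0.241 = 1543 → 2279
15–29: 5188 * 0.973 = 5048
30–44: 1741 * 0.953 = 1659
45–59: 6404 * 0.943 = 6039
60+: 8519 * 0.979 + 6436 * 0.398 = 8340 + 2562 = 10902
Net migration: 0–14 + 100 → 2379; 15–29 + 330 → 5378; 30–44 − 362 → 1297; 45–59 + 362 → 6401; 60+ + 130 → 11032
Population now: 0–14=2379, 15–29=5378, 30–44=1297, 45–59=6401, 60+=11032
Total after period 2: 2379 + 5378 + 1297 + 6401 + 11032 = 26487

26487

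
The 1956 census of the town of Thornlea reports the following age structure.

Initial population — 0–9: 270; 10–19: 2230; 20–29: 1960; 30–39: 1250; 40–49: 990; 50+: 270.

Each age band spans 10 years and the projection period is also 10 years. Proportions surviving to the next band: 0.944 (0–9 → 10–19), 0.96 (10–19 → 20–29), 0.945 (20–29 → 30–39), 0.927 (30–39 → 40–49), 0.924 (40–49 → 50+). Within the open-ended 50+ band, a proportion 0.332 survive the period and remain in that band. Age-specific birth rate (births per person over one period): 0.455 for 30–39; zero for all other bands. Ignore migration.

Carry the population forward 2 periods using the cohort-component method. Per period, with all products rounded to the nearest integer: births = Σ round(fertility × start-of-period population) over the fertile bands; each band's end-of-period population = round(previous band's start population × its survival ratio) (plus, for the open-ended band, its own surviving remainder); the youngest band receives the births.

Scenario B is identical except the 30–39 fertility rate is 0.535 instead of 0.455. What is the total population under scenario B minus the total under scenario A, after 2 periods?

Let band 1 be 0–9 through band 6 = 50+.
Period 1:
Births: 1250 × 0.455 = 569
Band 2: 270 × 0.944 = 255
Band 3: 2230 × 0.96 = 2141
Band 4: 1960 × 0.945 = 1852
Band 5: 1250 × 0.927 = 1159
Band 6: 990 × 0.924 + 270 × 0.332 = 915 + 90 = 1005
Population now: 0–9=569, 10–19=255, 20–29=2141, 30–39=1852, 40–49=1159, 50+=1005
Period 2:
Births: 1852 × 0.455 = 843
Band 2: 569 × 0.944 = 537
Band 3: 255 × 0.96 = 245
Band 4: 2141 × 0.945 = 2023
Band 5: 1852 × 0.927 = 1717
Band 6: 1159 × 0.924 + 1005 × 0.332 = 1071 + 334 = 1405
Population now: 0–9=843, 10–19=537, 20–29=245, 30–39=2023, 40–49=1717, 50+=1405
Scenario A total after 2 periods: 6770
Scenario B projection —
Period 1:
Births: 1250 × 0.535 = 669
Band 2: 270 × 0.944 = 255
Band 3: 2230 × 0.96 = 2141
Band 4: 1960 × 0.945 = 1852
Band 5: 1250 × 0.927 = 1159
Band 6: 990 × 0.924 + 270 × 0.332 = 915 + 90 = 1005
Population now: 0–9=669, 10–19=255, 20–29=2141, 30–39=1852, 40–49=1159, 50+=1005
Period 2:
Births: 1852 × 0.535 = 991
Band 2: 669 × 0.944 = 632
Band 3: 255 × 0.96 = 245
Band 4: 2141 × 0.945 = 2023
Band 5: 1852 × 0.927 = 1717
Band 6: 1159 × 0.924 + 1005 × 0.332 = 1071 + 334 = 1405
Population now: 0–9=991, 10–19=632, 20–29=245, 30–39=2023, 40–49=1717, 50+=1405
Scenario B total after 2 periods: 7013
Difference B − A = 7013 − 6770 = 243

243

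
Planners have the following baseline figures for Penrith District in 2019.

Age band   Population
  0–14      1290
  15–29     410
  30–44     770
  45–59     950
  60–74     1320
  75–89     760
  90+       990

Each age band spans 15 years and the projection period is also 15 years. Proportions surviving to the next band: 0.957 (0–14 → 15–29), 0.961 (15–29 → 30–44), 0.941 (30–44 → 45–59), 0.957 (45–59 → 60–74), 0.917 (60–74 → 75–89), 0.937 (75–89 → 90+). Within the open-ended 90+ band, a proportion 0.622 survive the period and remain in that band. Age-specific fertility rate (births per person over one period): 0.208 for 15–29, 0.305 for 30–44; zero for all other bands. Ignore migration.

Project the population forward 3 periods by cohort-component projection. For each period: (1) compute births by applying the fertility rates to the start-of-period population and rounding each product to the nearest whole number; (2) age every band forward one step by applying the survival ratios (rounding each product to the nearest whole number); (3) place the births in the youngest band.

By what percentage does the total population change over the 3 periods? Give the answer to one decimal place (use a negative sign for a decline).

(Groups numbered youngest = 1 to oldest = 7.)
After projecting period 1:
Births: 410 * 0.208 = 85  |  770 * 0.305 = 235 → total 320
Group 2: 1290 * 0.957 = 1235
Group 3: 410 * 0.961 = 394
Group 4: 770 * 0.941 = 725
Group 5: 950 * 0.957 = 909
Group 6: 1320 * 0.917 = 1210
Group 7: 760 * 0.937 + 990 * 0.622 = 712 + 616 = 1328
End of period: [320, 1235, 394, 725, 909, 1210, 1328]
After projecting period 2:
Births: 1235 * 0.208 = 257  |  394 * 0.305 = 120 → total 377
Group 2: 320 * 0.957 = 306
Group 3: 1235 * 0.961 = 1187
Group 4: 394 * 0.941 = 371
Group 5: 725 * 0.957 = 694
Group 6: 909 * 0.917 = 834
Group 7: 1210 * 0.937 + 1328 * 0.622 = 1134 + 826 = 1960
End of period: [377, 306, 1187, 371, 694, 834, 1960]
After projecting period 3:
Births: 306 * 0.208 = 64  |  1187 * 0.305 = 362 → total 426
Group 2: 377 * 0.957 = 361
Group 3: 306 * 0.961 = 294
Group 4: 1187 * 0.941 = 1117
Group 5: 371 * 0.957 = 355
Group 6: 694 * 0.917 = 636
Group 7: 834 * 0.937 + 1960 * 0.622 = 781 + 1219 = 2000
End of period: [426, 361, 294, 1117, 355, 636, 2000]
Total: 6490 → 5189; change = -1301; percentage change = -20.0%

-20.0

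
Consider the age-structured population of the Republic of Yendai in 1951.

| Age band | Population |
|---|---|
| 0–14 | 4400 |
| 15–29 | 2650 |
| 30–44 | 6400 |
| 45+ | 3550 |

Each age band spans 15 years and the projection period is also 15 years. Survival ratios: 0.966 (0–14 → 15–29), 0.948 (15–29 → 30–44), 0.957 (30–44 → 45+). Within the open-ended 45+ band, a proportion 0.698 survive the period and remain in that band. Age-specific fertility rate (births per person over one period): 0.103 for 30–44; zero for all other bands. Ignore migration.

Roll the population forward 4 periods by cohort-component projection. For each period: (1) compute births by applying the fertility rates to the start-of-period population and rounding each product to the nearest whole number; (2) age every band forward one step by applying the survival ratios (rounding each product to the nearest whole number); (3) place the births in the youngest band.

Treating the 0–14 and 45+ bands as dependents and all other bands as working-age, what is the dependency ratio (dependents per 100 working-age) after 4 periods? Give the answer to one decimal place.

1164.3

[period 1]
Births: 6400 * 0.103 = 659
15–29: 4400 * 0.966 = 4250
30–44: 2650 * 0.948 = 2512
45+: 6400 * 0.957 + 3550 * 0.698 = 6125 + 2478 = 8603
Population now: 0–14=659, 15–29=4250, 30–44=2512, 45+=8603
[period 2]
Births: 2512 * 0.103 = 259
15–29: 659 * 0.966 = 637
30–44: 4250 * 0.948 = 4029
45+: 2512 * 0.957 + 8603 * 0.698 = 2404 + 6005 = 8409
Population now: 0–14=259, 15–29=637, 30–44=4029, 45+=8409
[period 3]
Births: 4029 * 0.103 = 415
15–29: 259 * 0.966 = 250
30–44: 637 * 0.948 = 604
45+: 4029 * 0.957 + 8409 * 0.698 = 3856 + 5869 = 9725
Population now: 0–14=415, 15–29=250, 30–44=604, 45+=9725
[period 4]
Births: 604 * 0.103 = 62
15–29: 415 * 0.966 = 401
30–44: 250 * 0.948 = 237
45+: 604 * 0.957 + 9725 * 0.698 = 578 + 6788 = 7366
Population now: 0–14=62, 15–29=401, 30–44=237, 45+=7366
Dependents (band 0–14 + band 45+) = 62 + 7366 = 7428; working-age = 638; ratio = 7428/638 × 100 = 1164.3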